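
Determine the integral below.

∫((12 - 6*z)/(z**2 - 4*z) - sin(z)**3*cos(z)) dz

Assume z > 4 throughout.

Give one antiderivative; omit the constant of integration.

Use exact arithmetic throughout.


Answer: -3*log(z) - 3*log(z - 4) - sin(z)**4/4.


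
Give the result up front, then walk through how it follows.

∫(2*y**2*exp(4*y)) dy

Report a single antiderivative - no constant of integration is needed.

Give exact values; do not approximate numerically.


The answer is y**2*exp(4*y)/2 - y*exp(4*y)/4 + exp(4*y)/16.
Step 1. Integrate ∫(2*y**2*exp(4*y)) dy by parts with u = y**2, dv = (2*exp(4*y)) dy, so v = exp(4*y)/2: now y**2*exp(4*y)/2 + ∫(-y*exp(4*y)) dy.
Step 2. Integrate ∫(-y*exp(4*y)) dy by parts with u = y, dv = (-exp(4*y)) dy, so v = -exp(4*y)/4: now y**2*exp(4*y)/2 - y*exp(4*y)/4 + ∫(exp(4*y)/4) dy.
Step 3. Evaluate the standard form: now y**2*exp(4*y)/2 - y*exp(4*y)/4 + exp(4*y)/16.
Answer: y**2*exp(4*y)/2 - y*exp(4*y)/4 + exp(4*y)/16.


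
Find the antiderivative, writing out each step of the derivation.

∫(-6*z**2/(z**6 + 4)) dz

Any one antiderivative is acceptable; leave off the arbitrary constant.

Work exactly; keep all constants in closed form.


Step 1. Substitute u = z**3, turning ∫(-6*z**2/(z**6 + 4)) dz into ∫(-2/(u**2 + 4)) du: now ∫(-2/(u**2 + 4)) du.
Step 2. Evaluate the standard form: now -atan(u/2).
Step 3. Substitute back u = z**3: now -atan(z**3/2).
Answer: -atan(z**3/2).


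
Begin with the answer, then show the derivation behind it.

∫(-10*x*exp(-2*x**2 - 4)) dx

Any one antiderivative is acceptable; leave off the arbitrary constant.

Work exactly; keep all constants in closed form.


The answer is 5*exp(-2*x**2 - 4)/2.
Step 1. Substitute u = x**2 + 2, turning ∫(-10*x*exp(-2*x**2 - 4)) dx into ∫(-5*exp(-2*u)) du: now ∫(-5*exp(-2*u)) du.
Step 2. Evaluate the standard form: now 5*exp(-2*u)/2.
Step 3. Substitute back u = x**2 + 2: now 5*exp(-2*x**2 - 4)/2.
Answer: 5*exp(-2*x**2 - 4)/2.


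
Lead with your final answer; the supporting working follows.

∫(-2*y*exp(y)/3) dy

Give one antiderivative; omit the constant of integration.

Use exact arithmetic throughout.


The answer is -2*y*exp(y)/3 + 2*exp(y)/3.
Step 1. Integrate ∫(-2*y*exp(y)/3) dy by parts with u = y, dv = (-2*exp(y)/3) dy, so v = -2*exp(y)/3: now -2*y*exp(y)/3 + ∫(2*exp(y)/3) dy.
Step 2. Evaluate the standard form: now -2*y*exp(y)/3 + 2*exp(y)/3.
Answer: -2*y*exp(y)/3 + 2*exp(y)/3.


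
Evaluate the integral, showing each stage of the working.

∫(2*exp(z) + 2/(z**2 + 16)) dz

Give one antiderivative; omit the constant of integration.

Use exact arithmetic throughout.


Step 1. Rewrite: now ∫(2/(z**2 + 16)) dz + ∫(2*exp(z)) dz.
Step 2. Evaluate the standard form: now 2*exp(z) + ∫(2/(z**2 + 16)) dz.
Step 3. Evaluate the standard form: now 2*exp(z) + atan(z/4)/2.
Answer: 2*exp(z) + atan(z/4)/2.


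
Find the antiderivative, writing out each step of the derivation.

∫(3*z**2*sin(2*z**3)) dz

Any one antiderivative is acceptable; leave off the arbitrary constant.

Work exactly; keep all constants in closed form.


Step 1. Substitute u = z**3, turning ∫(3*z**2*sin(2*z**3)) dz into ∫(sin(2*u)) du: now ∫(sin(2*u)) du.
Step 2. Evaluate the standard form: now -cos(2*u)/2.
Step 3. Substitute back u = z**3: now -cos(2*z**3)/2.
Answer: -cos(2*z**3)/2.


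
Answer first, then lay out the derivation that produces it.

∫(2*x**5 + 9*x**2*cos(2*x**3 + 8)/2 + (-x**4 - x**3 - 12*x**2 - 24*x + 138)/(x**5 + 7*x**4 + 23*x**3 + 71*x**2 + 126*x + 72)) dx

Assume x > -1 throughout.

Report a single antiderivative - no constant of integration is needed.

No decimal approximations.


The answer is x**6/3 + 5*log(x + 1) - 5*log(x + 2) - log(x + 4) + 3*sin(2*x**3 + 8)/4 - atan(x/3).
Step 1. Rewrite: now ∫(2*x**5) dx + ∫(9*x**2*cos(2*x**3 + 8)/2) dx + ∫((-x**4 - x**3 - 12*x**2 - 24*x + 138)/(x**5 + 7*x**4 + 23*x**3 + 71*x**2 + 126*x + 72)) dx.
Step 2. Decompose ∫((-x**4 - x**3 - 12*x**2 - 24*x + 138)/(x**5 + 7*x**4 + 23*x**3 + 71*x**2 + 126*x + 72)) dx by partial fractions, (-x**4 - x**3 - 12*x**2 - 24*x + 138)/(x**5 + 7*x**4 + 23*x**3 + 71*x**2 + 126*x + 72) = -3/(x**2 + 9) - 1/(x + 4) - 5/(x + 2) + 5/(x + 1): now ∫(2*x**5) dx + ∫(9*x**2*cos(2*x**3 + 8)/2) dx + ∫(5/(x + 1)) dx + ∫(-5/(x + 2)) dx + ∫(-1/(x + 4)) dx + ∫(-3/(x**2 + 9)) dx.
Step 3. Evaluate the standard form [assuming x > -1]: now 5*log(x + 1) + ∫(2*x**5) dx + ∫(9*x**2*cos(2*x**3 + 8)/2) dx + ∫(-5/(x + 2)) dx + ∫(-1/(x + 4)) dx + ∫(-3/(x**2 + 9)) dx.
Step 4. Evaluate the standard form [assuming x > -4]: now 5*log(x + 1) - log(x + 4) + ∫(2*x**5) dx + ∫(9*x**2*cos(2*x**3 + 8)/2) dx + ∫(-5/(x + 2)) dx + ∫(-3/(x**2 + 9)) dx.
Step 5. Evaluate the standard form [assuming x > -2]: now 5*log(x + 1) - 5*log(x + 2) - log(x + 4) + ∫(2*x**5) dx + ∫(9*x**2*cos(2*x**3 + 8)/2) dx + ∫(-3/(x**2 + 9)) dx.
Step 6. Evaluate the standard form: now 5*log(x + 1) - 5*log(x + 2) - log(x + 4) - atan(x/3) + ∫(2*x**5) dx + ∫(9*x**2*cos(2*x**3 + 8)/2) dx.
Step 7. Evaluate the standard form: now x**6/3 + 5*log(x + 1) - 5*log(x + 2) - log(x + 4) - atan(x/3) + ∫(9*x**2*cos(2*x**3 + 8)/2) dx.
Step 8. Substitute u = x**3 + 4, turning ∫(9*x**2*cos(2*x**3 + 8)/2) dx into ∫(3*cos(2*u)/2) du: now x**6/3 + 5*log(x + 1) - 5*log(x + 2) - log(x + 4) - atan(x/3) + ∫(3*cos(2*u)/2) du.
Step 9. Evaluate the standard form: now x**6/3 + 5*log(x + 1) - 5*log(x + 2) - log(x + 4) + 3*sin(2*u)/4 - atan(x/3).
Step 10. Substitute back u = x**3 + 4: now x**6/3 + 5*log(x + 1) - 5*log(x + 2) - log(x + 4) + 3*sin(2*x**3 + 8)/4 - atan(x/3).
Answer: x**6/3 + 5*log(x + 1) - 5*log(x + 2) - log(x + 4) + 3*sin(2*x**3 + 8)/4 - atan(x/3).


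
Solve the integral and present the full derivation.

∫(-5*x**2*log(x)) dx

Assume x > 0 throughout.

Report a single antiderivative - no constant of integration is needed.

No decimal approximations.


Step 1. Integrate ∫(-5*x**2*log(x)) dx by parts with u = log(x), dv = (-5*x**2) dx, so v = -5*x**3/3 [assuming x > 0]: now -5*x**3*log(x)/3 + ∫(5*x**2/3) dx.
Step 2. Evaluate the standard form: now -5*x**3*log(x)/3 + 5*x**3/9.
Answer: -5*x**3*log(x)/3 + 5*x**3/9.


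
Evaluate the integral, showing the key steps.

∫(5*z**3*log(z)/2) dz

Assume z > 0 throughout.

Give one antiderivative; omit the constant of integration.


Step 1. Integrate ∫(5*z**3*log(z)/2) dz by parts with u = log(z), dv = (5*z**3/2) dz, so v = 5*z**4/8 [assuming z > 0]: now 5*z**4*log(z)/8 + ∫(-5*z**3/8) dz.
Step 2. Evaluate the standard form: now 5*z**4*log(z)/8 - 5*z**4/32.
Answer: 5*z**4*log(z)/8 - 5*z**4/32.


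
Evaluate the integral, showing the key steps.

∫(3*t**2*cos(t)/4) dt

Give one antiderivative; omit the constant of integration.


Step 1. Integrate ∫(3*t**2*cos(t)/4) dt by parts with u = t**2, dv = (3*cos(t)/4) dt, so v = 3*sin(t)/4: now 3*t**2*sin(t)/4 + ∫(-3*t*sin(t)/2) dt.
Step 2. Integrate ∫(-3*t*sin(t)/2) dt by parts with u = t, dv = (-3*sin(t)/2) dt, so v = 3*cos(t)/2: now 3*t**2*sin(t)/4 + 3*t*cos(t)/2 + ∫(-3*cos(t)/2) dt.
Step 3. Evaluate the standard form: now 3*t**2*sin(t)/4 + 3*t*cos(t)/2 - 3*sin(t)/2.
Answer: 3*t**2*sin(t)/4 + 3*t*cos(t)/2 - 3*sin(t)/2.


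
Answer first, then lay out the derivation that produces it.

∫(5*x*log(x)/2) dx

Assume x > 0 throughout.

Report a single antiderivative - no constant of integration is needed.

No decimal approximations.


The answer is 5*x**2*log(x)/4 - 5*x**2/8.
Step 1. Integrate ∫(5*x*log(x)/2) dx by parts with u = log(x), dv = (5*x/2) dx, so v = 5*x**2/4 [assuming x > 0]: now 5*x**2*log(x)/4 + ∫(-5*x/4) dx.
Step 2. Evaluate the standard form: now 5*x**2*log(x)/4 - 5*x**2/8.
Answer: 5*x**2*log(x)/4 - 5*x**2/8.


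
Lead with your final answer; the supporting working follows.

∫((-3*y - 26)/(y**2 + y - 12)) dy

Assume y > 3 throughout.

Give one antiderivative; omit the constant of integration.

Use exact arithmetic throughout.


The answer is -5*log(y - 3) + 2*log(y + 4).
Step 1. Decompose ∫((-3*y - 26)/(y**2 + y - 12)) dy by partial fractions, (-3*y - 26)/(y**2 + y - 12) = 2/(y + 4) - 5/(y - 3): now ∫(-5/(y - 3)) dy + ∫(2/(y + 4)) dy.
Step 2. Evaluate the standard form [assuming y > -4]: now 2*log(y + 4) + ∫(-5/(y - 3)) dy.
Step 3. Evaluate the standard form [assuming y > 3]: now -5*log(y - 3) + 2*log(y + 4).
Answer: -5*log(y - 3) + 2*log(y + 4).


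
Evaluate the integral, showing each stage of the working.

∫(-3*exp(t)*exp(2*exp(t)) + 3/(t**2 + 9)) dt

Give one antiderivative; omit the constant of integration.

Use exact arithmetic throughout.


Step 1. Rewrite: now ∫(-3*exp(t)*exp(2*exp(t))) dt + ∫(3/(t**2 + 9)) dt.
Step 2. Evaluate the standard form: now atan(t/3) + ∫(-3*exp(t)*exp(2*exp(t))) dt.
Step 3. Substitute u = exp(t), turning ∫(-3*exp(t)*exp(2*exp(t))) dt into ∫(-3*exp(2*u)) du: now atan(t/3) + ∫(-3*exp(2*u)) du.
Step 4. Evaluate the standard form: now -3*exp(2*u)/2 + atan(t/3).
Step 5. Substitute back u = exp(t): now -3*exp(2*exp(t))/2 + atan(t/3).
Answer: -3*exp(2*exp(t))/2 + atan(t/3).


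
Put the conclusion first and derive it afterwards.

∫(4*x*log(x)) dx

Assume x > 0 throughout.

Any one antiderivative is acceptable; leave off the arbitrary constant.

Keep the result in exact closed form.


The answer is 2*x**2*log(x) - x**2.
Step 1. Integrate ∫(4*x*log(x)) dx by parts with u = log(x), dv = (4*x) dx, so v = 2*x**2 [assuming x > 0]: now 2*x**2*log(x) + ∫(-2*x) dx.
Step 2. Evaluate the standard form: now 2*x**2*log(x) - x**2.
Answer: 2*x**2*log(x) - x**2.


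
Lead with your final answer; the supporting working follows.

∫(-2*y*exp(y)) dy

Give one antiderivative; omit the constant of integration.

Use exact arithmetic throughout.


The answer is -2*y*exp(y) + 2*exp(y).
Step 1. Integrate ∫(-2*y*exp(y)) dy by parts with u = y, dv = (-2*exp(y)) dy, so v = -2*exp(y): now -2*y*exp(y) + ∫(2*exp(y)) dy.
Step 2. Evaluate the standard form: now -2*y*exp(y) + 2*exp(y).
Answer: -2*y*exp(y) + 2*exp(y).


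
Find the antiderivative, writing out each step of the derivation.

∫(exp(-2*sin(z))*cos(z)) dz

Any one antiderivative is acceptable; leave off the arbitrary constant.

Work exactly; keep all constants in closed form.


Step 1. Substitute u = sin(z), turning ∫(exp(-2*sin(z))*cos(z)) dz into ∫(exp(-2*u)) du: now ∫(exp(-2*u)) du.
Step 2. Evaluate the standard form: now -exp(-2*u)/2.
Step 3. Substitute back u = sin(z): now -exp(-2*sin(z))/2.
Answer: -exp(-2*sin(z))/2.


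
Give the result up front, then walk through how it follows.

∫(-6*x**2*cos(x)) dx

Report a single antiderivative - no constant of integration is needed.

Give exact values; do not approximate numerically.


The answer is -6*x**2*sin(x) - 12*x*cos(x) + 12*sin(x).
Step 1. Integrate ∫(-6*x**2*cos(x)) dx by parts with u = x**2, dv = (-6*cos(x)) dx, so v = -6*sin(x): now -6*x**2*sin(x) + ∫(12*x*sin(x)) dx.
Step 2. Integrate ∫(12*x*sin(x)) dx by parts with u = x, dv = (12*sin(x)) dx, so v = -12*cos(x): now -6*x**2*sin(x) - 12*x*cos(x) + ∫(12*cos(x)) dx.
Step 3. Evaluate the standard form: now -6*x**2*sin(x) - 12*x*cos(x) + 12*sin(x).
Answer: -6*x**2*sin(x) - 12*x*cos(x) + 12*sin(x).


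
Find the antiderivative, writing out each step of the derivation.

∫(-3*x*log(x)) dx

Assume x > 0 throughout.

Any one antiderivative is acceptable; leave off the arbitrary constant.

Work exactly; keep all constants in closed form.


Step 1. Integrate ∫(-3*x*log(x)) dx by parts with u = log(x), dv = (-3*x) dx, so v = -3*x**2/2 [assuming x > 0]: now -3*x**2*log(x)/2 + ∫(3*x/2) dx.
Step 2. Evaluate the standard form: now -3*x**2*log(x)/2 + 3*x**2/4.
Answer: -3*x**2*log(x)/2 + 3*x**2/4.


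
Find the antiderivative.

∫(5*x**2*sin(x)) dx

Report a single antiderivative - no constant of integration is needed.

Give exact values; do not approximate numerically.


Answer: -5*x**2*cos(x) + 10*x*sin(x) + 10*cos(x).


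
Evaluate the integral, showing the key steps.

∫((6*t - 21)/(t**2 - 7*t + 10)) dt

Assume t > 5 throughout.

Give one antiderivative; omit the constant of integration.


Step 1. Decompose ∫((6*t - 21)/(t**2 - 7*t + 10)) dt by partial fractions, (6*t - 21)/(t**2 - 7*t + 10) = 3/(t - 2) + 3/(t - 5): now ∫(3/(t - 5)) dt + ∫(3/(t - 2)) dt.
Step 2. Evaluate the standard form [assuming t > 2]: now 3*log(t - 2) + ∫(3/(t - 5)) dt.
Step 3. Evaluate the standard form [assuming t > 5]: now 3*log(t - 5) + 3*log(t - 2).
Answer: 3*log(t - 5) + 3*log(t - 2).


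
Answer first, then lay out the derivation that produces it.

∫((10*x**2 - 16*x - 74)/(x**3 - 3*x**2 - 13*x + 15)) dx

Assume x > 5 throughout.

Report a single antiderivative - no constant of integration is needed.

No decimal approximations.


The answer is 3*log(x - 5) + 5*log(x - 1) + 2*log(x + 3).
Step 1. Decompose ∫((10*x**2 - 16*x - 74)/(x**3 - 3*x**2 - 13*x + 15)) dx by partial fractions, (10*x**2 - 16*x - 74)/(x**3 - 3*x**2 - 13*x + 15) = 2/(x + 3) + 5/(x - 1) + 3/(x - 5): now ∫(3/(x - 5)) dx + ∫(5/(x - 1)) dx + ∫(2/(x + 3)) dx.
Step 2. Evaluate the standard form [assuming x > 1]: now 5*log(x - 1) + ∫(3/(x - 5)) dx + ∫(2/(x + 3)) dx.
Step 3. Evaluate the standard form [assuming x > -3]: now 5*log(x - 1) + 2*log(x + 3) + ∫(3/(x - 5)) dx.
Step 4. Evaluate the standard form [assuming x > 5]: now 3*log(x - 5) + 5*log(x - 1) + 2*log(x + 3).
Answer: 3*log(x - 5) + 5*log(x - 1) + 2*log(x + 3).


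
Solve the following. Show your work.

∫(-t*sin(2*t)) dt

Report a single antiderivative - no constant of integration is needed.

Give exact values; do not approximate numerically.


Step 1. Integrate ∫(-t*sin(2*t)) dt by parts with u = t, dv = (-sin(2*t)) dt, so v = cos(2*t)/2: now t*cos(2*t)/2 + ∫(-cos(2*t)/2) dt.
Step 2. Evaluate the standard form: now t*cos(2*t)/2 - sin(2*t)/4.
Answer: t*cos(2*t)/2 - sin(2*t)/4.


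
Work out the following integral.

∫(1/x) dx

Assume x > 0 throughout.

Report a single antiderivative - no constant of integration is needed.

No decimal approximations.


Answer: log(x).


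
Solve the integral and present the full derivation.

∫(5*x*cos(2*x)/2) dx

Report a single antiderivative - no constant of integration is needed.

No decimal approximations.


Step 1. Integrate ∫(5*x*cos(2*x)/2) dx by parts with u = x, dv = (5*cos(2*x)/2) dx, so v = 5*sin(2*x)/4: now 5*x*sin(2*x)/4 + ∫(-5*sin(2*x)/4) dx.
Step 2. Evaluate the standard form: now 5*x*sin(2*x)/4 + 5*cos(2*x)/8.
Answer: 5*x*sin(2*x)/4 + 5*cos(2*x)/8.


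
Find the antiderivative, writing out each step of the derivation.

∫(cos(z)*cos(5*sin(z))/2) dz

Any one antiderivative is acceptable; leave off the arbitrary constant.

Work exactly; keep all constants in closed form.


Step 1. Substitute u = sin(z), turning ∫(cos(z)*cos(5*sin(z))/2) dz into ∫(cos(5*u)/2) du: now ∫(cos(5*u)/2) du.
Step 2. Evaluate the standard form: now sin(5*u)/10.
Step 3. Substitute back u = sin(z): now sin(5*sin(z))/10.
Answer: sin(5*sin(z))/10.


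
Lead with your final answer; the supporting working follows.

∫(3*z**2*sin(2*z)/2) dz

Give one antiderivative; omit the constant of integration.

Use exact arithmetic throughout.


The answer is -3*z**2*cos(2*z)/4 + 3*z*sin(2*z)/4 + 3*cos(2*z)/8.
Step 1. Integrate ∫(3*z**2*sin(2*z)/2) dz by parts with u = z**2, dv = (3*sin(2*z)/2) dz, so v = -3*cos(2*z)/4: now -3*z**2*cos(2*z)/4 + ∫(3*z*cos(2*z)/2) dz.
Step 2. Integrate ∫(3*z*cos(2*z)/2) dz by parts with u = z, dv = (3*cos(2*z)/2) dz, so v = 3*sin(2*z)/4: now -3*z**2*cos(2*z)/4 + 3*z*sin(2*z)/4 + ∫(-3*sin(2*z)/4) dz.
Step 3. Evaluate the standard form: now -3*z**2*cos(2*z)/4 + 3*z*sin(2*z)/4 + 3*cos(2*z)/8.
Answer: -3*z**2*cos(2*z)/4 + 3*z*sin(2*z)/4 + 3*cos(2*z)/8.


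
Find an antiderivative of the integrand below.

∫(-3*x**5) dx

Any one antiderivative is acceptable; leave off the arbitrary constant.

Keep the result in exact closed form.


Answer: -x**6/2.


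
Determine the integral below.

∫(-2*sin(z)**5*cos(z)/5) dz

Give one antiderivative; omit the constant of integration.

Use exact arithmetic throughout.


Answer: -sin(z)**6/15.


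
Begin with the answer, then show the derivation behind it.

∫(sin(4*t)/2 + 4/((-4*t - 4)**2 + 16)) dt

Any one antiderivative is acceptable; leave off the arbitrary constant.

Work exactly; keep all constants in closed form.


The answer is -cos(4*t)/8 + atan(t + 1)/4.
Step 1. Rewrite: now ∫(4/((-4*t - 4)**2 + 16)) dt + ∫(sin(4*t)/2) dt.
Step 2. Substitute u = -4*t - 4, turning ∫(4/((-4*t - 4)**2 + 16)) dt into ∫(-1/(u**2 + 16)) du: now ∫(-1/(u**2 + 16)) du + ∫(sin(4*t)/2) dt.
Step 3. Evaluate the standard form: now -atan(u/4)/4 + ∫(sin(4*t)/2) dt.
Step 4. Substitute back u = -4*t - 4: now atan(t + 1)/4 + ∫(sin(4*t)/2) dt.
Step 5. Evaluate the standard form: now -cos(4*t)/8 + atan(t + 1)/4.
Answer: -cos(4*t)/8 + atan(t + 1)/4.


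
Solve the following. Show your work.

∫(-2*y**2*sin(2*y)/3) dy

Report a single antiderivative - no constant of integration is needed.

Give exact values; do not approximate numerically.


Step 1. Integrate ∫(-2*y**2*sin(2*y)/3) dy by parts with u = y**2, dv = (-2*sin(2*y)/3) dy, so v = cos(2*y)/3: now y**2*cos(2*y)/3 + ∫(-2*y*cos(2*y)/3) dy.
Step 2. Integrate ∫(-2*y*cos(2*y)/3) dy by parts with u = y, dv = (-2*cos(2*y)/3) dy, so v = -sin(2*y)/3: now y**2*cos(2*y)/3 - y*sin(2*y)/3 + ∫(sin(2*y)/3) dy.
Step 3. Evaluate the standard form: now y**2*cos(2*y)/3 - y*sin(2*y)/3 - cos(2*y)/6.
Answer: y**2*cos(2*y)/3 - y*sin(2*y)/3 - cos(2*y)/6.


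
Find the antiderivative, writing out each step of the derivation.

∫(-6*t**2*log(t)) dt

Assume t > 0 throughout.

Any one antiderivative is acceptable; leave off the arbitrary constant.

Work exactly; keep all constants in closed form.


Step 1. Integrate ∫(-6*t**2*log(t)) dt by parts with u = log(t), dv = (-6*t**2) dt, so v = -2*t**3 [assuming t > 0]: now -2*t**3*log(t) + ∫(2*t**2) dt.
Step 2. Evaluate the standard form: now -2*t**3*log(t) + 2*t**3/3.
Answer: -2*t**3*log(t) + 2*t**3/3.


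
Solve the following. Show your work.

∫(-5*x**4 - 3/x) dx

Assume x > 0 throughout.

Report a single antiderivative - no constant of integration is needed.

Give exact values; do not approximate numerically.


Step 1. Rewrite: now ∫(-3/x) dx + ∫(-5*x**4) dx.
Step 2. Evaluate the standard form: now -x**5 + ∫(-3/x) dx.
Step 3. Evaluate the standard form [assuming x > 0]: now -x**5 - 3*log(x).
Answer: -x**5 - 3*log(x).


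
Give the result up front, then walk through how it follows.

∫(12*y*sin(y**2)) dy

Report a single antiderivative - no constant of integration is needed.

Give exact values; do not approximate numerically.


The answer is -6*cos(y**2).
Step 1. Substitute u = y**2, turning ∫(12*y*sin(y**2)) dy into ∫(6*sin(u)) du: now ∫(6*sin(u)) du.
Step 2. Evaluate the standard form: now -6*cos(u).
Step 3. Substitute back u = y**2: now -6*cos(y**2).
Answer: -6*cos(y**2).


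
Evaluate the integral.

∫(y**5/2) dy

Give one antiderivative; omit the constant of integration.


Answer: y**6/12.


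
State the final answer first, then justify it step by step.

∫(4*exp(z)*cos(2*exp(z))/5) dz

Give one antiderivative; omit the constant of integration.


The answer is 2*sin(2*exp(z))/5.
Step 1. Substitute u = exp(z), turning ∫(4*exp(z)*cos(2*exp(z))/5) dz into ∫(4*cos(2*u)/5) du: now ∫(4*cos(2*u)/5) du.
Step 2. Evaluate the standard form: now 2*sin(2*u)/5.
Step 3. Substitute back u = exp(z): now 2*sin(2*exp(z))/5.
Answer: 2*sin(2*exp(z))/5.


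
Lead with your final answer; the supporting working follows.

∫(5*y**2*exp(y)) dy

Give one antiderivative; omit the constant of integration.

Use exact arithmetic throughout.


The answer is 5*y**2*exp(y) - 10*y*exp(y) + 10*exp(y).
Step 1. Integrate ∫(5*y**2*exp(y)) dy by parts with u = y**2, dv = (5*exp(y)) dy, so v = 5*exp(y): now 5*y**2*exp(y) + ∫(-10*y*exp(y)) dy.
Step 2. Integrate ∫(-10*y*exp(y)) dy by parts with u = y, dv = (-10*exp(y)) dy, so v = -10*exp(y): now 5*y**2*exp(y) - 10*y*exp(y) + ∫(10*exp(y)) dy.
Step 3. Evaluate the standard form: now 5*y**2*exp(y) - 10*y*exp(y) + 10*exp(y).
Answer: 5*y**2*exp(y) - 10*y*exp(y) + 10*exp(y).


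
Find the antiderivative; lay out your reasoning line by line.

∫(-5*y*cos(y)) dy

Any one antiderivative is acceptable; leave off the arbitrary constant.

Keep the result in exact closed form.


Step 1. Integrate ∫(-5*y*cos(y)) dy by parts with u = y, dv = (-5*cos(y)) dy, so v = -5*sin(y): now -5*y*sin(y) + ∫(5*sin(y)) dy.
Step 2. Evaluate the standard form: now -5*y*sin(y) - 5*cos(y).
Answer: -5*y*sin(y) - 5*cos(y).


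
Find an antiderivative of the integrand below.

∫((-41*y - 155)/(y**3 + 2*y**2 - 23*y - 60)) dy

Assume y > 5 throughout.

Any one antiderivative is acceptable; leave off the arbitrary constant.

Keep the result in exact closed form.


Answer: -5*log(y - 5) + 4*log(y + 3) + log(y + 4).


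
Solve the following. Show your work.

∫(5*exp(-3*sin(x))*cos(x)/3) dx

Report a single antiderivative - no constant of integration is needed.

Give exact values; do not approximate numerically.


Step 1. Substitute u = sin(x), turning ∫(5*exp(-3*sin(x))*cos(x)/3) dx into ∫(5*exp(-3*u)/3) du: now ∫(5*exp(-3*u)/3) du.
Step 2. Evaluate the standard form: now -5*exp(-3*u)/9.
Step 3. Substitute back u = sin(x): now -5*exp(-3*sin(x))/9.
Answer: -5*exp(-3*sin(x))/9.


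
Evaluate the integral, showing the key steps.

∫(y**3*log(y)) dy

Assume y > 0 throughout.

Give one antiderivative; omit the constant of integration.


Step 1. Integrate ∫(y**3*log(y)) dy by parts with u = log(y), dv = (y**3) dy, so v = y**4/4 [assuming y > 0]: now y**4*log(y)/4 + ∫(-y**3/4) dy.
Step 2. Evaluate the standard form: now y**4*log(y)/4 - y**4/16.
Answer: y**4*log(y)/4 - y**4/16.


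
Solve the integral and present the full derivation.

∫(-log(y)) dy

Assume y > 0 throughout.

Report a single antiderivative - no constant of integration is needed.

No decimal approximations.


Step 1. Integrate ∫(-log(y)) dy by parts with u = log(y), dv = (-1) dy, so v = -y [assuming y > 0]: now -y*log(y) + ∫(1) dy.
Step 2. Evaluate the standard form: now -y*log(y) + y.
Answer: -y*log(y) + y.


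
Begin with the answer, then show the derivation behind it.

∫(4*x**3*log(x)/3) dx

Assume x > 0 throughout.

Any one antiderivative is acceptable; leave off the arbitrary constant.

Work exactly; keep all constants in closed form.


The answer is x**4*log(x)/3 - x**4/12.
Step 1. Integrate ∫(4*x**3*log(x)/3) dx by parts with u = log(x), dv = (4*x**3/3) dx, so v = x**4/3 [assuming x > 0]: now x**4*log(x)/3 + ∫(-x**3/3) dx.
Step 2. Evaluate the standard form: now x**4*log(x)/3 - x**4/12.
Answer: x**4*log(x)/3 - x**4/12.


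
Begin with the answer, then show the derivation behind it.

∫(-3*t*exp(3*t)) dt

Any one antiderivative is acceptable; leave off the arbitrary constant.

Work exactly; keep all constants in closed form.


The answer is -t*exp(3*t) + exp(3*t)/3.
Step 1. Integrate ∫(-3*t*exp(3*t)) dt by parts with u = t, dv = (-3*exp(3*t)) dt, so v = -exp(3*t): now -t*exp(3*t) + ∫(exp(3*t)) dt.
Step 2. Evaluate the standard form: now -t*exp(3*t) + exp(3*t)/3.
Answer: -t*exp(3*t) + exp(3*t)/3.


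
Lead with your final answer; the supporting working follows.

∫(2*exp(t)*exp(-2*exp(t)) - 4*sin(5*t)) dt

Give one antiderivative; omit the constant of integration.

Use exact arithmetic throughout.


The answer is 4*cos(5*t)/5 - exp(-2*exp(t)).
Step 1. Rewrite: now ∫(2*exp(t)*exp(-2*exp(t))) dt + ∫(-4*sin(5*t)) dt.
Step 2. Evaluate the standard form: now 4*cos(5*t)/5 + ∫(2*exp(t)*exp(-2*exp(t))) dt.
Step 3. Substitute u = exp(t), turning ∫(2*exp(t)*exp(-2*exp(t))) dt into ∫(2*exp(-2*u)) du: now 4*cos(5*t)/5 + ∫(2*exp(-2*u)) du.
Step 4. Evaluate the standard form: now 4*cos(5*t)/5 - exp(-2*u).
Step 5. Substitute back u = exp(t): now 4*cos(5*t)/5 - exp(-2*exp(t)).
Answer: 4*cos(5*t)/5 - exp(-2*exp(t)).


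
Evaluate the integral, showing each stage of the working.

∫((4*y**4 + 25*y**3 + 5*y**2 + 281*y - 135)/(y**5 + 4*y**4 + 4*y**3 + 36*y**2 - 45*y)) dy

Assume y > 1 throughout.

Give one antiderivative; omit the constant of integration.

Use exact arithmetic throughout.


Step 1. Decompose ∫((4*y**4 + 25*y**3 + 5*y**2 + 281*y - 135)/(y**5 + 4*y**4 + 4*y**3 + 36*y**2 - 45*y)) dy by partial fractions, (4*y**4 + 25*y**3 + 5*y**2 + 281*y - 135)/(y**5 + 4*y**4 + 4*y**3 + 36*y**2 - 45*y) = -4/(y**2 + 9) - 2/(y + 5) + 3/(y - 1) + 3/y: now ∫(3/y) dy + ∫(3/(y - 1)) dy + ∫(-2/(y + 5)) dy + ∫(-4/(y**2 + 9)) dy.
Step 2. Evaluate the standard form [assuming y > 1]: now 3*log(y - 1) + ∫(3/y) dy + ∫(-2/(y + 5)) dy + ∫(-4/(y**2 + 9)) dy.
Step 3. Evaluate the standard form [assuming y > 0]: now 3*log(y) + 3*log(y - 1) + ∫(-2/(y + 5)) dy + ∫(-4/(y**2 + 9)) dy.
Step 4. Evaluate the standard form [assuming y > -5]: now 3*log(y) + 3*log(y - 1) - 2*log(y + 5) + ∫(-4/(y**2 + 9)) dy.
Step 5. Evaluate the standard form: now 3*log(y) + 3*log(y - 1) - 2*log(y + 5) - 4*atan(y/3)/3.
Answer: 3*log(y) + 3*log(y - 1) - 2*log(y + 5) - 4*atan(y/3)/3.


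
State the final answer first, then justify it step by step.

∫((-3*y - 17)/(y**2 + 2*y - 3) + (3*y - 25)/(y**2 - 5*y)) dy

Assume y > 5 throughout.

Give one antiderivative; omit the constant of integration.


The answer is 5*log(y) - 2*log(y - 5) - 5*log(y - 1) + 2*log(y + 3).
Step 1. Rewrite: now ∫((-3*y - 17)/(y**2 + 2*y - 3)) dy + ∫((3*y - 25)/(y**2 - 5*y)) dy.
Step 2. Decompose ∫((3*y - 25)/(y**2 - 5*y)) dy by partial fractions, (3*y - 25)/(y**2 - 5*y) = -2/(y - 5) + 5/y: now ∫(5/y) dy + ∫((-3*y - 17)/(y**2 + 2*y - 3)) dy + ∫(-2/(y - 5)) dy.
Step 3. Evaluate the standard form [assuming y > 0]: now 5*log(y) + ∫((-3*y - 17)/(y**2 + 2*y - 3)) dy + ∫(-2/(y - 5)) dy.
Step 4. Evaluate the standard form [assuming y > 5]: now 5*log(y) - 2*log(y - 5) + ∫((-3*y - 17)/(y**2 + 2*y - 3)) dy.
Step 5. Decompose ∫((-3*y - 17)/(y**2 + 2*y - 3)) dy by partial fractions, (-3*y - 17)/(y**2 + 2*y - 3) = 2/(y + 3) - 5/(y - 1): now 5*log(y) - 2*log(y - 5) + ∫(-5/(y - 1)) dy + ∫(2/(y + 3)) dy.
Step 6. Evaluate the standard form [assuming y > 1]: now 5*log(y) - 2*log(y - 5) - 5*log(y - 1) + ∫(2/(y + 3)) dy.
Step 7. Evaluate the standard form [assuming y > -3]: now 5*log(y) - 2*log(y - 5) - 5*log(y - 1) + 2*log(y + 3).
Answer: 5*log(y) - 2*log(y - 5) - 5*log(y - 1) + 2*log(y + 3).


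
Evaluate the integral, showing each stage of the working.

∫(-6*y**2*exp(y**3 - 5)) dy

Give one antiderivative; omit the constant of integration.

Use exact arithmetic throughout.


Step 1. Substitute u = y**3 - 5, turning ∫(-6*y**2*exp(y**3 - 5)) dy into ∫(-2*exp(u)) du: now ∫(-2*exp(u)) du.
Step 2. Evaluate the standard form: now -2*exp(u).
Step 3. Substitute back u = y**3 - 5: now -2*exp(y**3 - 5).
Answer: -2*exp(y**3 - 5).


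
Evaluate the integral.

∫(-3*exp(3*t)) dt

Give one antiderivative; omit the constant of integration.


Answer: -exp(3*t).


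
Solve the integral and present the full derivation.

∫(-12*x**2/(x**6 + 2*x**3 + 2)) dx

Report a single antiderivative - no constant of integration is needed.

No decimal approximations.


Step 1. Substitute u = x**3 + 1, turning ∫(-12*x**2/(x**6 + 2*x**3 + 2)) dx into ∫(-4/(u**2 + 1)) du: now ∫(-4/(u**2 + 1)) du.
Step 2. Evaluate the standard form: now -4*atan(u).
Step 3. Substitute back u = x**3 + 1: now -4*atan(x**3 + 1).
Answer: -4*atan(x**3 + 1).


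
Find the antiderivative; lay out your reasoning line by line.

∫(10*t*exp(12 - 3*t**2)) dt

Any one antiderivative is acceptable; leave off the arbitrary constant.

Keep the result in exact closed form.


Step 1. Substitute u = t**2 - 4, turning ∫(10*t*exp(12 - 3*t**2)) dt into ∫(5*exp(-3*u)) du: now ∫(5*exp(-3*u)) du.
Step 2. Evaluate the standard form: now -5*exp(-3*u)/3.
Step 3. Substitute back u = t**2 - 4: now -5*exp(12 - 3*t**2)/3.
Answer: -5*exp(12 - 3*t**2)/3.


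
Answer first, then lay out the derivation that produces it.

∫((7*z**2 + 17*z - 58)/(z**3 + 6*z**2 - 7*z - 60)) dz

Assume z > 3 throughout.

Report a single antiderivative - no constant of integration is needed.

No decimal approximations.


The answer is log(z - 3) + 2*log(z + 4) + 4*log(z + 5).
Step 1. Decompose ∫((7*z**2 + 17*z - 58)/(z**3 + 6*z**2 - 7*z - 60)) dz by partial fractions, (7*z**2 + 17*z - 58)/(z**3 + 6*z**2 - 7*z - 60) = 4/(z + 5) + 2/(z + 4) + 1/(z - 3): now ∫(1/(z - 3)) dz + ∫(2/(z + 4)) dz + ∫(4/(z + 5)) dz.
Step 2. Evaluate the standard form [assuming z > -4]: now 2*log(z + 4) + ∫(1/(z - 3)) dz + ∫(4/(z + 5)) dz.
Step 3. Evaluate the standard form [assuming z > 3]: now log(z - 3) + 2*log(z + 4) + ∫(4/(z + 5)) dz.
Step 4. Evaluate the standard form [assuming z > -5]: now log(z - 3) + 2*log(z + 4) + 4*log(z + 5).
Answer: log(z - 3) + 2*log(z + 4) + 4*log(z + 5).


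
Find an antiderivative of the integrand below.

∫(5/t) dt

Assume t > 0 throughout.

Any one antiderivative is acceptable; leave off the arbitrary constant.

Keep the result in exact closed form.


Answer: 5*log(t).


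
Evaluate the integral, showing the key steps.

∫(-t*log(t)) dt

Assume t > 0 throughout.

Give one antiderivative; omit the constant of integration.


Step 1. Integrate ∫(-t*log(t)) dt by parts with u = log(t), dv = (-t) dt, so v = -t**2/2 [assuming t > 0]: now -t**2*log(t)/2 + ∫(t/2) dt.
Step 2. Evaluate the standard form: now -t**2*log(t)/2 + t**2/4.
Answer: -t**2*log(t)/2 + t**2/4.


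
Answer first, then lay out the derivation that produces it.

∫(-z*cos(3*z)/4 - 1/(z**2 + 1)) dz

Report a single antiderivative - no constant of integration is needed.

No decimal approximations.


The answer is -z*sin(3*z)/12 - cos(3*z)/36 - atan(z).
Step 1. Rewrite: now ∫(-z*cos(3*z)/4) dz + ∫(-1/(z**2 + 1)) dz.
Step 2. Evaluate the standard form: now -atan(z) + ∫(-z*cos(3*z)/4) dz.
Step 3. Integrate ∫(-z*cos(3*z)/4) dz by parts with u = z, dv = (-cos(3*z)/4) dz, so v = -sin(3*z)/12: now -z*sin(3*z)/12 - atan(z) + ∫(sin(3*z)/12) dz.
Step 4. Evaluate the standard form: now -z*sin(3*z)/12 - cos(3*z)/36 - atan(z).
Answer: -z*sin(3*z)/12 - cos(3*z)/36 - atan(z).


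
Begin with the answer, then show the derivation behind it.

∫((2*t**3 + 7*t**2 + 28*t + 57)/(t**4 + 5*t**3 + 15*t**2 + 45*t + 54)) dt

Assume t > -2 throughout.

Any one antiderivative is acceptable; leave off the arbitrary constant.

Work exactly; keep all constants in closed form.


The answer is log(t + 2) + log(t + 3) + 2*atan(t/3)/3.
Step 1. Decompose ∫((2*t**3 + 7*t**2 + 28*t + 57)/(t**4 + 5*t**3 + 15*t**2 + 45*t + 54)) dt by partial fractions, (2*t**3 + 7*t**2 + 28*t + 57)/(t**4 + 5*t**3 + 15*t**2 + 45*t + 54) = 2/(t**2 + 9) + 1/(t + 3) + 1/(t + 2): now ∫(1/(t + 2)) dt + ∫(1/(t + 3)) dt + ∫(2/(t**2 + 9)) dt.
Step 2. Evaluate the standard form [assuming t > -2]: now log(t + 2) + ∫(1/(t + 3)) dt + ∫(2/(t**2 + 9)) dt.
Step 3. Evaluate the standard form [assuming t > -3]: now log(t + 2) + log(t + 3) + ∫(2/(t**2 + 9)) dt.
Step 4. Evaluate the standard form: now log(t + 2) + log(t + 3) + 2*atan(t/3)/3.
Answer: log(t + 2) + log(t + 3) + 2*atan(t/3)/3.


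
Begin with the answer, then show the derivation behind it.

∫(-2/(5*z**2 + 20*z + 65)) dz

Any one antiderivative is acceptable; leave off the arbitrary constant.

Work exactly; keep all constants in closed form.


The answer is -2*atan(z/3 + 2/3)/15.
Step 1. Substitute u = z + 2, turning ∫(-2/(5*z**2 + 20*z + 65)) dz into ∫(-2/(5*(u**2 + 9))) du: now ∫(-2/(5*(u**2 + 9))) du.
Step 2. Evaluate the standard form: now -2*atan(u/3)/15.
Step 3. Substitute back u = z + 2: now -2*atan(z/3 + 2/3)/15.
Answer: -2*atan(z/3 + 2/3)/15.


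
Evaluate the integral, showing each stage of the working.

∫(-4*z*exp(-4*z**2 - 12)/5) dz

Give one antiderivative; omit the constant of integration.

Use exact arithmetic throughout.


Step 1. Substitute u = z**2 + 3, turning ∫(-4*z*exp(-4*z**2 - 12)/5) dz into ∫(-2*exp(-4*u)/5) du: now ∫(-2*exp(-4*u)/5) du.
Step 2. Evaluate the standard form: now exp(-4*u)/10.
Step 3. Substitute back u = z**2 + 3: now exp(-4*z**2 - 12)/10.
Answer: exp(-4*z**2 - 12)/10.


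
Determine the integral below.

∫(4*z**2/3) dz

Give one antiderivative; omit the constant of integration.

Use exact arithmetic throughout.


Answer: 4*z**3/9.


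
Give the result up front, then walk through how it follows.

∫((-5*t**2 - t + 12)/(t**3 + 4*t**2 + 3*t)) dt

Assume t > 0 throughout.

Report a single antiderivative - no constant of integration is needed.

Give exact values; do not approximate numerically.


The answer is 4*log(t) - 4*log(t + 1) - 5*log(t + 3).
Step 1. Decompose ∫((-5*t**2 - t + 12)/(t**3 + 4*t**2 + 3*t)) dt by partial fractions, (-5*t**2 - t + 12)/(t**3 + 4*t**2 + 3*t) = -5/(t + 3) - 4/(t + 1) + 4/t: now ∫(4/t) dt + ∫(-4/(t + 1)) dt + ∫(-5/(t + 3)) dt.
Step 2. Evaluate the standard form [assuming t > -1]: now -4*log(t + 1) + ∫(4/t) dt + ∫(-5/(t + 3)) dt.
Step 3. Evaluate the standard form [assuming t > -3]: now -4*log(t + 1) - 5*log(t + 3) + ∫(4/t) dt.
Step 4. Evaluate the standard form [assuming t > 0]: now 4*log(t) - 4*log(t + 1) - 5*log(t + 3).
Answer: 4*log(t) - 4*log(t + 1) - 5*log(t + 3).


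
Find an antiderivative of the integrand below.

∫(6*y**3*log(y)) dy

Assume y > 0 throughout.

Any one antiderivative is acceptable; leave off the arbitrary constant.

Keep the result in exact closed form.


Answer: 3*y**4*log(y)/2 - 3*y**4/8.


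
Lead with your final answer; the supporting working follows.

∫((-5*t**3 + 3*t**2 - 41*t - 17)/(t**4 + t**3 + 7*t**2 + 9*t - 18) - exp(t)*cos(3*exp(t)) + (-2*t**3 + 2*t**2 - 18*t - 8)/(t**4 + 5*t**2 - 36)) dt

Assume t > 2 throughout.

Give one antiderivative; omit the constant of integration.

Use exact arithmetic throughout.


The answer is -log(t - 2) - 2*log(t - 1) - 4*log(t + 2) - sin(3*exp(t))/3 + 2*atan(t/3).
Step 1. Rewrite: now ∫((-2*t**3 + 2*t**2 - 18*t - 8)/(t**4 + 5*t**2 - 36)) dt + ∫((-5*t**3 + 3*t**2 - 41*t - 17)/(t**4 + t**3 + 7*t**2 + 9*t - 18)) dt + ∫(-exp(t)*cos(3*exp(t))) dt.
Step 2. Substitute u = exp(t), turning ∫(-exp(t)*cos(3*exp(t))) dt into ∫(-cos(3*u)) du: now ∫((-2*t**3 + 2*t**2 - 18*t - 8)/(t**4 + 5*t**2 - 36)) dt + ∫((-5*t**3 + 3*t**2 - 41*t - 17)/(t**4 + t**3 + 7*t**2 + 9*t - 18)) dt + ∫(-cos(3*u)) du.
Step 3. Evaluate the standard form: now -sin(3*u)/3 + ∫((-2*t**3 + 2*t**2 - 18*t - 8)/(t**4 + 5*t**2 - 36)) dt + ∫((-5*t**3 + 3*t**2 - 41*t - 17)/(t**4 + t**3 + 7*t**2 + 9*t - 18)) dt.
Step 4. Substitute back u = exp(t): now -sin(3*exp(t))/3 + ∫((-2*t**3 + 2*t**2 - 18*t - 8)/(t**4 + 5*t**2 - 36)) dt + ∫((-5*t**3 + 3*t**2 - 41*t - 17)/(t**4 + t**3 + 7*t**2 + 9*t - 18)) dt.
Step 5. Decompose ∫((-5*t**3 + 3*t**2 - 41*t - 17)/(t**4 + t**3 + 7*t**2 + 9*t - 18)) dt by partial fractions, (-5*t**3 + 3*t**2 - 41*t - 17)/(t**4 + t**3 + 7*t**2 + 9*t - 18) = 4/(t**2 + 9) - 3/(t + 2) - 2/(t - 1): now -sin(3*exp(t))/3 + ∫((-2*t**3 + 2*t**2 - 18*t - 8)/(t**4 + 5*t**2 - 36)) dt + ∫(-2/(t - 1)) dt + ∫(-3/(t + 2)) dt + ∫(4/(t**2 + 9)) dt.
Step 6. Evaluate the standard form [assuming t > 1]: now -2*log(t - 1) - sin(3*exp(t))/3 + ∫((-2*t**3 + 2*t**2 - 18*t - 8)/(t**4 + 5*t**2 - 36)) dt + ∫(-3/(t + 2)) dt + ∫(4/(t**2 + 9)) dt.
Step 7. Evaluate the standard form [assuming t > -2]: now -2*log(t - 1) - 3*log(t + 2) - sin(3*exp(t))/3 + ∫((-2*t**3 + 2*t**2 - 18*t - 8)/(t**4 + 5*t**2 - 36)) dt + ∫(4/(t**2 + 9)) dt.
Step 8. Evaluate the standard form: now -2*log(t - 1) - 3*log(t + 2) - sin(3*exp(t))/3 + 4*atan(t/3)/3 + ∫((-2*t**3 + 2*t**2 - 18*t - 8)/(t**4 + 5*t**2 - 36)) dt.
Step 9. Decompose ∫((-2*t**3 + 2*t**2 - 18*t - 8)/(t**4 + 5*t**2 - 36)) dt by partial fractions, (-2*t**3 + 2*t**2 - 18*t - 8)/(t**4 + 5*t**2 - 36) = 2/(t**2 + 9) - 1/(t + 2) - 1/(t - 2): now -2*log(t - 1) - 3*log(t + 2) - sin(3*exp(t))/3 + 4*atan(t/3)/3 + ∫(-1/(t - 2)) dt + ∫(-1/(t + 2)) dt + ∫(2/(t**2 + 9)) dt.
Step 10. Evaluate the standard form [assuming t > 2]: now -log(t - 2) - 2*log(t - 1) - 3*log(t + 2) - sin(3*exp(t))/3 + 4*atan(t/3)/3 + ∫(-1/(t + 2)) dt + ∫(2/(t**2 + 9)) dt.
Step 11. Evaluate the standard form [assuming t > -2]: now -log(t - 2) - 2*log(t - 1) - 4*log(t + 2) - sin(3*exp(t))/3 + 4*atan(t/3)/3 + ∫(2/(t**2 + 9)) dt.
Step 12. Evaluate the standard form: now -log(t - 2) - 2*log(t - 1) - 4*log(t + 2) - sin(3*exp(t))/3 + 2*atan(t/3).
Answer: -log(t - 2) - 2*log(t - 1) - 4*log(t + 2) - sin(3*exp(t))/3 + 2*atan(t/3).


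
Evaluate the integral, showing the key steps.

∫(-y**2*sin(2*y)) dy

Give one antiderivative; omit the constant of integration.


Step 1. Integrate ∫(-y**2*sin(2*y)) dy by parts with u = y**2, dv = (-sin(2*y)) dy, so v = cos(2*y)/2: now y**2*cos(2*y)/2 + ∫(-y*cos(2*y)) dy.
Step 2. Integrate ∫(-y*cos(2*y)) dy by parts with u = y, dv = (-cos(2*y)) dy, so v = -sin(2*y)/2: now y**2*cos(2*y)/2 - y*sin(2*y)/2 + ∫(sin(2*y)/2) dy.
Step 3. Evaluate the standard form: now y**2*cos(2*y)/2 - y*sin(2*y)/2 - cos(2*y)/4.
Answer: y**2*cos(2*y)/2 - y*sin(2*y)/2 - cos(2*y)/4.


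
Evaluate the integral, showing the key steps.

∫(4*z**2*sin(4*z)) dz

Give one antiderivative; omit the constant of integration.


Step 1. Integrate ∫(4*z**2*sin(4*z)) dz by parts with u = z**2, dv = (4*sin(4*z)) dz, so v = -cos(4*z): now -z**2*cos(4*z) + ∫(2*z*cos(4*z)) dz.
Step 2. Integrate ∫(2*z*cos(4*z)) dz by parts with u = z, dv = (2*cos(4*z)) dz, so v = sin(4*z)/2: now -z**2*cos(4*z) + z*sin(4*z)/2 + ∫(-sin(4*z)/2) dz.
Step 3. Evaluate the standard form: now -z**2*cos(4*z) + z*sin(4*z)/2 + cos(4*z)/8.
Answer: -z**2*cos(4*z) + z*sin(4*z)/2 + cos(4*z)/8.


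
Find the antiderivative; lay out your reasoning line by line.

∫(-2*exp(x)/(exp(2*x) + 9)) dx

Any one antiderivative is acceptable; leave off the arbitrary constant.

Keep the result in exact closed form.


Step 1. Substitute u = exp(x), turning ∫(-2*exp(x)/(exp(2*x) + 9)) dx into ∫(-2/(u**2 + 9)) du: now ∫(-2/(u**2 + 9)) du.
Step 2. Evaluate the standard form: now -2*atan(u/3)/3.
Step 3. Substitute back u = exp(x): now -2*atan(exp(x)/3)/3.
Answer: -2*atan(exp(x)/3)/3.


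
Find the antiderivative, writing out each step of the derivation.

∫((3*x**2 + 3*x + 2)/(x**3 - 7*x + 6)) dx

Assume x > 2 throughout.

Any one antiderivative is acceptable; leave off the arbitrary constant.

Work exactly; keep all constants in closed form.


Step 1. Decompose ∫((3*x**2 + 3*x + 2)/(x**3 - 7*x + 6)) dx by partial fractions, (3*x**2 + 3*x + 2)/(x**3 - 7*x + 6) = 1/(x + 3) - 2/(x - 1) + 4/(x - 2): now ∫(4/(x - 2)) dx + ∫(-2/(x - 1)) dx + ∫(1/(x + 3)) dx.
Step 2. Evaluate the standard form [assuming x > 1]: now -2*log(x - 1) + ∫(4/(x - 2)) dx + ∫(1/(x + 3)) dx.
Step 3. Evaluate the standard form [assuming x > -3]: now -2*log(x - 1) + log(x + 3) + ∫(4/(x - 2)) dx.
Step 4. Evaluate the standard form [assuming x > 2]: now 4*log(x - 2) - 2*log(x - 1) + log(x + 3).
Answer: 4*log(x - 2) - 2*log(x - 1) + log(x + 3).


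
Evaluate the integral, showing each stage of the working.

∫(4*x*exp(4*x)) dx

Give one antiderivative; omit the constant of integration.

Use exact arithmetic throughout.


Step 1. Integrate ∫(4*x*exp(4*x)) dx by parts with u = x, dv = (4*exp(4*x)) dx, so v = exp(4*x): now x*exp(4*x) + ∫(-exp(4*x)) dx.
Step 2. Evaluate the standard form: now x*exp(4*x) - exp(4*x)/4.
Answer: x*exp(4*x) - exp(4*x)/4.


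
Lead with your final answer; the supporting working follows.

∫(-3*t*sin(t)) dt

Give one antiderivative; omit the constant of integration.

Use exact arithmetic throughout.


The answer is 3*t*cos(t) - 3*sin(t).
Step 1. Integrate ∫(-3*t*sin(t)) dt by parts with u = t, dv = (-3*sin(t)) dt, so v = 3*cos(t): now 3*t*cos(t) + ∫(-3*cos(t)) dt.
Step 2. Evaluate the standard form: now 3*t*cos(t) - 3*sin(t).
Answer: 3*t*cos(t) - 3*sin(t).


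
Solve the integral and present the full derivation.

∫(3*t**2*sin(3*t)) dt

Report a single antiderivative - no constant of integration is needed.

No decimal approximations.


Step 1. Integrate ∫(3*t**2*sin(3*t)) dt by parts with u = t**2, dv = (3*sin(3*t)) dt, so v = -cos(3*t): now -t**2*cos(3*t) + ∫(2*t*cos(3*t)) dt.
Step 2. Integrate ∫(2*t*cos(3*t)) dt by parts with u = t, dv = (2*cos(3*t)) dt, so v = 2*sin(3*t)/3: now -t**2*cos(3*t) + 2*t*sin(3*t)/3 + ∫(-2*sin(3*t)/3) dt.
Step 3. Evaluate the standard form: now -t**2*cos(3*t) + 2*t*sin(3*t)/3 + 2*cos(3*t)/9.
Answer: -t**2*cos(3*t) + 2*t*sin(3*t)/3 + 2*cos(3*t)/9.
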